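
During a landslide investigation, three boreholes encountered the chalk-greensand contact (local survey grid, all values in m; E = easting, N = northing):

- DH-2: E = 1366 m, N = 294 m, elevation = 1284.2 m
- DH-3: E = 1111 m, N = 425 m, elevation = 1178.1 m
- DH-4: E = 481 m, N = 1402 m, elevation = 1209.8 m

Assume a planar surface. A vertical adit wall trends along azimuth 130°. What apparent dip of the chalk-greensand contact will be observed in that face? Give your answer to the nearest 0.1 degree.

11.7°

Two edge vectors: DH-2→DH-3 = (-255, 131, -106.1), DH-2→DH-4 = (-885, 1108, -74.4).
Normal n = (DH-2→DH-3) × (DH-2→DH-4) = (107812.4, 74926.5, -166605).
So ∂z/∂E = −n_x/n_z = 0.64711 and ∂z/∂N = −n_y/n_z = 0.44973.
Unit vector along 130° is (sin 130°, cos 130°) = (0.7660, -0.6428).
Slope in that direction = a·(0.7660) + b·(-0.6428) = 0.20664.
Apparent dip = arctan|0.20664| = 11.7° (true dip is 38.2°, so apparent ≤ true as expected).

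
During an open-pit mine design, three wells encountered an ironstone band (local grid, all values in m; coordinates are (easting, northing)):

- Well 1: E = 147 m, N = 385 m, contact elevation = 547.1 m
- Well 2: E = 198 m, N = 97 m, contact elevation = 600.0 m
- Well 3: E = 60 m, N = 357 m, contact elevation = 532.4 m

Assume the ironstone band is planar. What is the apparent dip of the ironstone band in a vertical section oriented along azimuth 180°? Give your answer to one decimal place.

Two edge vectors: Well 1→Well 2 = (51, -288, 52.9), Well 1→Well 3 = (-87, -28, -14.7).
Normal n = (Well 1→Well 2) × (Well 1→Well 3) = (5714.8, -3852.6, -26484).
So ∂z/∂E = −n_x/n_z = 0.21578 and ∂z/∂N = −n_y/n_z = −0.14547.
Unit vector along 180° is (sin 180°, cos 180°) = (0.0000, -1.0000).
Slope in that direction = a·(0.0000) + b·(-1.0000) = 0.14547.
Apparent dip = arctan|0.14547| = 8.3° (true dip is 14.6°, so apparent ≤ true as expected).

8.3°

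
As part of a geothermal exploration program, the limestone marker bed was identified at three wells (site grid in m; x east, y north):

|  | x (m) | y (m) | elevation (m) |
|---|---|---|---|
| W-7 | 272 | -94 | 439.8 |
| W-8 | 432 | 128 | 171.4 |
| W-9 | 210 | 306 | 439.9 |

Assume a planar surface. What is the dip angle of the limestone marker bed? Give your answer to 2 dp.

54.41°

Two edge vectors: W-7→W-8 = (160, 222, -268.4), W-7→W-9 = (-62, 400, 0.1).
Normal n = (W-7→W-8) × (W-7→W-9) = (107382.2, 16624.8, 77764).
So ∂z/∂x = −n_x/n_z = −1.38087 and ∂z/∂y = −n_y/n_z = −0.21379.
Gradient magnitude |∇z| = √(a² + b²) = √(1.90681 + 0.04570) = 1.39732.
True dip = arctan(1.39732) = 54.41°, dipping toward E (azimuth ≈ 081°).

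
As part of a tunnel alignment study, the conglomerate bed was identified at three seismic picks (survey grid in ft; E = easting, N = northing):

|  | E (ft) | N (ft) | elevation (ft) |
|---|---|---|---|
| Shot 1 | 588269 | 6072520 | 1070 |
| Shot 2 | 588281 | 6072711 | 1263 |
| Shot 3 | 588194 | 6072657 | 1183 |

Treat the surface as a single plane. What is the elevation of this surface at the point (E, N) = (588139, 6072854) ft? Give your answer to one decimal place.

Let the plane be z = a·E + b·N + c.
Shot 2−Shot 1: 12a + 191b = 193;  Shot 3−Shot 1: −75a + 137b = 113.
Solving gives a = 0.304214415, b = 0.991358257.
Then c = 1070 − a·588269 − b·6072520 = −6197932.75.
At (588139, 6072854): z = 178920.4 + 6020374.0 − 6197932.75 = 1361.6 ft.

1361.6 ft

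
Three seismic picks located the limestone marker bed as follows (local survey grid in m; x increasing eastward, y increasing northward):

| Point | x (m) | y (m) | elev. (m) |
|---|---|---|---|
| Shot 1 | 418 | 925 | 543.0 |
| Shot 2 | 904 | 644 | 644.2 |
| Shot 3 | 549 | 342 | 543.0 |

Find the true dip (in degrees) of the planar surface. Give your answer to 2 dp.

Two edge vectors: Shot 1→Shot 2 = (486, -281, 101.2), Shot 1→Shot 3 = (131, -583, 0).
Normal n = (Shot 1→Shot 2) × (Shot 1→Shot 3) = (58999.6, 13257.2, -246527).
So ∂z/∂x = −n_x/n_z = 0.23932 and ∂z/∂y = −n_y/n_z = 0.05378.
Gradient magnitude |∇z| = √(a² + b²) = √(0.05728 + 0.00289) = 0.24529.
True dip = arctan(0.24529) = 13.78°, dipping toward WSW (azimuth ≈ 257°).

13.78°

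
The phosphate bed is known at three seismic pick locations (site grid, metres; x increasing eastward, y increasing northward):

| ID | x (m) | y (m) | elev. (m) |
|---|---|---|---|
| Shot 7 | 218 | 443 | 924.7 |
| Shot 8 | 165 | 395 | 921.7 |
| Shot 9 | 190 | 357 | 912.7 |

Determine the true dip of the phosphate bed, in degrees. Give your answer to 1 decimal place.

Two edge vectors: Shot 7→Shot 8 = (-53, -48, -3), Shot 7→Shot 9 = (-28, -86, -12).
Normal n = (Shot 7→Shot 8) × (Shot 7→Shot 9) = (318, -552, 3214).
So ∂z/∂x = −n_x/n_z = −0.09894 and ∂z/∂y = −n_y/n_z = 0.17175.
Gradient magnitude |∇z| = √(a² + b²) = √(0.00979 + 0.02950) = 0.19821.
True dip = arctan(0.19821) = 11.2°, dipping toward SSE (azimuth ≈ 150°).

11.2°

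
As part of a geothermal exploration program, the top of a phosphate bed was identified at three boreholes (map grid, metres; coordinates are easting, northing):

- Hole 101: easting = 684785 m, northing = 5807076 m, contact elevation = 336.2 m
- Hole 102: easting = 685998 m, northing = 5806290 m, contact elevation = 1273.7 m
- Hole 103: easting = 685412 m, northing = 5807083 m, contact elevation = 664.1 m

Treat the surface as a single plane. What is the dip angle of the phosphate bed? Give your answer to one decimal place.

Let the plane be z = a·easting + b·northing + c.
Hole 102−Hole 101: 1213a − 786b = 937.5;  Hole 103−Hole 101: 627a + 7b = 327.9.
Solving gives a = 0.52720, b = −0.37914.
Gradient magnitude |∇z| = √(a² + b²) = √(0.27794 + 0.14375) = 0.64938.
True dip = arctan(0.64938) = 33.0°, dipping toward NW (azimuth ≈ 306°).

33.0°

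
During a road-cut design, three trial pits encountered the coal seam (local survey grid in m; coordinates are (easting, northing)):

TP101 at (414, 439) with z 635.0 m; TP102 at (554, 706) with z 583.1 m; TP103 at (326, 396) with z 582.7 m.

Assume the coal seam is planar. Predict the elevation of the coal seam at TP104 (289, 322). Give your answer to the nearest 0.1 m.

598.8 m

Let the plane be z = a·E + b·N + c.
TP102−TP101: 140a + 267b = −51.9;  TP103−TP101: −88a − 43b = −52.3.
Solving gives a = 0.92675, b = −0.68032.
Then c = 635 − a·414 − b·439 = 549.99.
At (289, 322): z = 267.8 − 219.1 + 549.99 = 598.8 m.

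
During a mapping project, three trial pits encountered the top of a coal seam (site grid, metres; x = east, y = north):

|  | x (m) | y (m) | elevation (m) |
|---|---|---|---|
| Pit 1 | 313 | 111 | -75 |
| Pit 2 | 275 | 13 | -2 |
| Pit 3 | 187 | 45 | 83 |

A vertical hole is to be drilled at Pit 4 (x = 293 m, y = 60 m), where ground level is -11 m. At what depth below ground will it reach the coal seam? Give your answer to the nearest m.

26 m

Two edge vectors: Pit 1→Pit 2 = (-38, -98, 73), Pit 1→Pit 3 = (-126, -66, 158).
Normal n = (Pit 1→Pit 2) × (Pit 1→Pit 3) = (-10666, -3194, -9840).
So ∂z/∂x = −n_x/n_z = −1.08394 and ∂z/∂y = −n_y/n_z = −0.32459.
Intercept c from Pit 1: -75 + 339.27 + 36.03 = 300.30.
At (293, 60): z_contact = −317.6 − 19.5 + 300.30 = -36.8 m.
Depth below ground = -11 − (-36.8) = 26 m.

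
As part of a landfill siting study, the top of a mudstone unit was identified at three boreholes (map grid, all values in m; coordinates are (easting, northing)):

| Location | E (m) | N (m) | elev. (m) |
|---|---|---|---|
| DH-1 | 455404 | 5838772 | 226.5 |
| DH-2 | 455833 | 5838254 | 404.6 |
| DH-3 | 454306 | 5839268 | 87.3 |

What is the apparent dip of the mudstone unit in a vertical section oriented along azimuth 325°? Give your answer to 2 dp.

15.98°

Two edge vectors: DH-1→DH-2 = (429, -518, 178.1), DH-1→DH-3 = (-1098, 496, -139.2).
Normal n = (DH-1→DH-2) × (DH-1→DH-3) = (-16232, -135837, -355980).
So ∂z/∂E = −n_x/n_z = −0.04560 and ∂z/∂N = −n_y/n_z = −0.38159.
Unit vector along 325° is (sin 325°, cos 325°) = (-0.5736, 0.8192).
Slope in that direction = a·(-0.5736) + b·(0.8192) = −0.28642.
Apparent dip = arctan|0.28642| = 15.98° (true dip is 21.0°, so apparent ≤ true as expected).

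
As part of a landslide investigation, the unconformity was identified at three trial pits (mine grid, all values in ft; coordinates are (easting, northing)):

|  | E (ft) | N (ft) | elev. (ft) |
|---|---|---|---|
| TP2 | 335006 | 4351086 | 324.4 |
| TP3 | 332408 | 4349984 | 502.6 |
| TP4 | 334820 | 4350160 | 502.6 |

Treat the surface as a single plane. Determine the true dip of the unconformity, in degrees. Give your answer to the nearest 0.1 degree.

Two edge vectors: TP2→TP3 = (-2598, -1102, 178.2), TP2→TP4 = (-186, -926, 178.2).
Normal n = (TP2→TP3) × (TP2→TP4) = (-31363.2, 429818.4, 2200776).
So ∂z/∂E = −n_x/n_z = 0.01425 and ∂z/∂N = −n_y/n_z = −0.19530.
Gradient magnitude |∇z| = √(a² + b²) = √(0.00020 + 0.03814) = 0.19582.
True dip = arctan(0.19582) = 11.1°, dipping toward N (azimuth ≈ 356°).

11.1°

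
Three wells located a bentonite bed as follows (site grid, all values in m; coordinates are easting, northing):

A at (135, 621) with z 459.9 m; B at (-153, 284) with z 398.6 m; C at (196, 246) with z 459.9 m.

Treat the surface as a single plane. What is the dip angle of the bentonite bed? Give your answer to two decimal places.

10.27°

Two edge vectors: A→B = (-288, -337, -61.3), A→C = (61, -375, 0).
Normal n = (A→B) × (A→C) = (-22987.5, -3739.3, 128557).
So ∂z/∂easting = −n_x/n_z = 0.17881 and ∂z/∂northing = −n_y/n_z = 0.02909.
Gradient magnitude |∇z| = √(a² + b²) = √(0.03197 + 0.00085) = 0.18116.
True dip = arctan(0.18116) = 10.27°, dipping toward W (azimuth ≈ 261°).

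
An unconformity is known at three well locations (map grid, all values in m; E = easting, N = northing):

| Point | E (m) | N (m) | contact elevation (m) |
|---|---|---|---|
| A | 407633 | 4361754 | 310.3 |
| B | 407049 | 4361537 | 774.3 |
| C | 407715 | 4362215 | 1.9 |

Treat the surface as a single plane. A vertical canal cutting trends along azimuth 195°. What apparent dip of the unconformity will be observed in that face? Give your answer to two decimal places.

Let the plane be z = a·E + b·N + c.
B−A: −584a − 217b = 464;  C−A: 82a + 461b = −308.4.
Solving gives a = −0.58458, b = −0.56500.
Unit vector along 195° is (sin 195°, cos 195°) = (-0.2588, -0.9659).
Slope in that direction = a·(-0.2588) + b·(-0.9659) = 0.69705.
Apparent dip = arctan|0.69705| = 34.88° (true dip is 39.1°, so apparent ≤ true as expected).

34.88°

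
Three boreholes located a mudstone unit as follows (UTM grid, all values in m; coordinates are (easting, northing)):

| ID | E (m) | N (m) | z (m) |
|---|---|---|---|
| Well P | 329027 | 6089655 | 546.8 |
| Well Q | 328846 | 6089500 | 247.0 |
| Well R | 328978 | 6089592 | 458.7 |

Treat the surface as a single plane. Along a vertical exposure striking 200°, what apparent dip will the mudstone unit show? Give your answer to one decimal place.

37.9°

Two edge vectors: Well P→Well Q = (-181, -155, -299.8), Well P→Well R = (-49, -63, -88.1).
Normal n = (Well P→Well Q) × (Well P→Well R) = (-5231.9, -1255.9, 3808).
So ∂z/∂E = −n_x/n_z = 1.37392 and ∂z/∂N = −n_y/n_z = 0.32981.
Unit vector along 200° is (sin 200°, cos 200°) = (-0.3420, -0.9397).
Slope in that direction = a·(-0.3420) + b·(-0.9397) = −0.77983.
Apparent dip = arctan|0.77983| = 37.9° (true dip is 54.7°, so apparent ≤ true as expected).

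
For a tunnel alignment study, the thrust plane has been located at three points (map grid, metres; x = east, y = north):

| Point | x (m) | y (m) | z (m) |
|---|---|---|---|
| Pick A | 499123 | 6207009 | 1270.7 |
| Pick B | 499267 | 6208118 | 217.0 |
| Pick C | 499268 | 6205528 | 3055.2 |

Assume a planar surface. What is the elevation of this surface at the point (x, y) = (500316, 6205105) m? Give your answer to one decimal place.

Two edge vectors: Pick A→Pick B = (144, 1109, -1053.7), Pick A→Pick C = (145, -1481, 1784.5).
Normal n = (Pick A→Pick B) × (Pick A→Pick C) = (418480.8, -409754.5, -374069).
So ∂z/∂x = −n_x/n_z = 1.118726224 and ∂z/∂y = −n_y/n_z = −1.095398175.
Intercept c from Pick A: 1270.7 − 558381.99 + 6799146.33 = 6242035.04.
At (500316, 6205105): z = 559716.6 − 6797060.7 + 6242035.04 = 4691.0 m.

4691.0 m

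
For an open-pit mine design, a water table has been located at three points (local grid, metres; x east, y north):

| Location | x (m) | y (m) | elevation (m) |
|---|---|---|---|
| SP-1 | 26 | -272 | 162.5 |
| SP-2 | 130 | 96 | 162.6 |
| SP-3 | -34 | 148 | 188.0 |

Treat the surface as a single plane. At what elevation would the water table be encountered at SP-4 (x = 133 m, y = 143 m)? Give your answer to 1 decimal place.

164.1 m

Let the plane be z = a·x + b·y + c.
SP-2−SP-1: 104a + 368b = 0.1;  SP-3−SP-1: −60a + 420b = 25.5.
Solving gives a = −0.14206, b = 0.04042.
Then c = 162.5 − a·26 − b·-272 = 177.19.
At (133, 143): z = −18.9 + 5.8 + 177.19 = 164.1 m.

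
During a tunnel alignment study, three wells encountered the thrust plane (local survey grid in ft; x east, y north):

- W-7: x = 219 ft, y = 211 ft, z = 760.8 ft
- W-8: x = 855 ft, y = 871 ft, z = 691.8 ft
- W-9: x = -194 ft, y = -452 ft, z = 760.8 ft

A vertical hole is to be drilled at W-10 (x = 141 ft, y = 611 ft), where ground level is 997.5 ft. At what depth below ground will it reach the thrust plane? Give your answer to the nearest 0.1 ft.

Two edge vectors: W-7→W-8 = (636, 660, -69), W-7→W-9 = (-413, -663, 0).
Normal n = (W-7→W-8) × (W-7→W-9) = (-45747, 28497, -149088).
So ∂z/∂x = −n_x/n_z = −0.30685 and ∂z/∂y = −n_y/n_z = 0.19114.
Intercept c from W-7: 760.8 + 67.20 − 40.33 = 787.67.
At (141, 611): z_contact = −43.27 + 116.79 + 787.67 = 861.19 ft.
Depth below ground = 997.5 − 861.19 = 136.3 ft.

136.3 ft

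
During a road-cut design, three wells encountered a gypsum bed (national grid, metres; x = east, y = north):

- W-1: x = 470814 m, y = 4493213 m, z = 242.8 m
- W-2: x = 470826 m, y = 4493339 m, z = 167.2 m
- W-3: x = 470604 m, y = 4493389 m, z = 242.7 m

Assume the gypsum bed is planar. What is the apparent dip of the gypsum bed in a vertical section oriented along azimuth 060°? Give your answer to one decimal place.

Two edge vectors: W-1→W-2 = (12, 126, -75.6), W-1→W-3 = (-210, 176, -0.1).
Normal n = (W-1→W-2) × (W-1→W-3) = (13293, 15877.2, 28572).
So ∂z/∂x = −n_x/n_z = −0.46525 and ∂z/∂y = −n_y/n_z = −0.55569.
Unit vector along 060° is (sin 60°, cos 60°) = (0.8660, 0.5000).
Slope in that direction = a·(0.8660) + b·(0.5000) = −0.68076.
Apparent dip = arctan|0.68076| = 34.2° (true dip is 35.9°, so apparent ≤ true as expected).

34.2°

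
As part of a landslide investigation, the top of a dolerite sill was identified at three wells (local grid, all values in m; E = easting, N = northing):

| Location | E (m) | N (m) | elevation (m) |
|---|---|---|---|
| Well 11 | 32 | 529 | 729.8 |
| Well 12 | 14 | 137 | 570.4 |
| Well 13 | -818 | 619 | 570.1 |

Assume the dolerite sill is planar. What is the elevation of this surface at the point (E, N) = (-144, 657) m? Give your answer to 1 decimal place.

740.0 m

Two edge vectors: Well 11→Well 12 = (-18, -392, -159.4), Well 11→Well 13 = (-850, 90, -159.7).
Normal n = (Well 11→Well 12) × (Well 11→Well 13) = (76948.4, 132615.4, -334820).
So ∂z/∂E = −n_x/n_z = 0.22982 and ∂z/∂N = −n_y/n_z = 0.39608.
Intercept c from Well 11: 729.8 − 7.35 − 209.53 = 512.92.
At (-144, 657): z = −33.1 + 260.2 + 512.92 = 740.0 m.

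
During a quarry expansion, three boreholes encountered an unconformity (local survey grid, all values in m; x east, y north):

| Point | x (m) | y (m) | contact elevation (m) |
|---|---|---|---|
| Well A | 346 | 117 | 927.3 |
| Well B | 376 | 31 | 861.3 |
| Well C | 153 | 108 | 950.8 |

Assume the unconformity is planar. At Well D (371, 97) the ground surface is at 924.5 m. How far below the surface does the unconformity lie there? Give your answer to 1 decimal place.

15.3 m

Let the plane be z = a·x + b·y + c.
Well B−Well A: 30a − 86b = −66;  Well C−Well A: −193a − 9b = 23.5.
Solving gives a = −0.15503, b = 0.71336.
Then c = 927.3 − a·346 − b·117 = 897.48.
At (371, 97): z_contact = −57.52 + 69.20 + 897.48 = 909.16 m.
Depth below ground = 924.5 − 909.16 = 15.3 m.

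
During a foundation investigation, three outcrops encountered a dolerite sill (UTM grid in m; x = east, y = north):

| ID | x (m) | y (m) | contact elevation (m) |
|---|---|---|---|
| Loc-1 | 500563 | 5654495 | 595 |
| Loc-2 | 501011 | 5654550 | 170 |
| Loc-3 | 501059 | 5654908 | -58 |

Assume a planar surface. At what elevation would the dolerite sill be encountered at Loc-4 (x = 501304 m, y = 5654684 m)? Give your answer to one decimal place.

Let the plane be z = a·x + b·y + c.
Loc-2−Loc-1: 448a + 55b = −425;  Loc-3−Loc-1: 496a + 413b = −653.
Solving gives a = −0.885041586, b = −0.518206715.
Then c = 595 − a·500563 − b·5654495 = 3373811.35.
At (501304, 5654684): z = −443674.9 − 2930295.2 + 3373811.35 = -158.8 m.

-158.8 m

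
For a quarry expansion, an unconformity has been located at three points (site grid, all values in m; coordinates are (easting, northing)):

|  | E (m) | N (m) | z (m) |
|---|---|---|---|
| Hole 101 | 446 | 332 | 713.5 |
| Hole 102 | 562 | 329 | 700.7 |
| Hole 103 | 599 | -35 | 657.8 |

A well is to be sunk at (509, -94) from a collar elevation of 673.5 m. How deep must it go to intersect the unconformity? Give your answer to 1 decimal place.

Two edge vectors: Hole 101→Hole 102 = (116, -3, -12.8), Hole 101→Hole 103 = (153, -367, -55.7).
Normal n = (Hole 101→Hole 102) × (Hole 101→Hole 103) = (-4530.5, 4502.8, -42113).
So ∂z/∂E = −n_x/n_z = −0.10758 and ∂z/∂N = −n_y/n_z = 0.10692.
Intercept c from Hole 101: 713.5 + 47.98 − 35.50 = 725.98.
At (509, -94): z_contact = −54.76 − 10.05 + 725.98 = 661.17 m.
Depth below ground = 673.5 − 661.17 = 12.3 m.

12.3 m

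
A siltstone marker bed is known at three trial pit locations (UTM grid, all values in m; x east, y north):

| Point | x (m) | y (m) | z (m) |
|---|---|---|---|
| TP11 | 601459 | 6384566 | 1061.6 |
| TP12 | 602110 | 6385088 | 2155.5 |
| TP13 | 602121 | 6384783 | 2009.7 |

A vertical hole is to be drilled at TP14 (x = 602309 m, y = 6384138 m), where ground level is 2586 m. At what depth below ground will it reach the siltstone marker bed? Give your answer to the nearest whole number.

Let the plane be z = a·x + b·y + c.
TP12−TP11: 651a + 522b = 1093.9;  TP13−TP11: 662a + 217b = 948.1.
Solving gives a = 1.26057602, b = 0.52349618.
Then c = 1061.6 − a·601459 − b·6384566 = −4099419.14.
At (602309, 6384138): z_contact = 759256.3 + 3342071.9 − 4099419.14 = 1909.0 m.
Depth below ground = 2586 − 1909.0 = 677 m.

677 m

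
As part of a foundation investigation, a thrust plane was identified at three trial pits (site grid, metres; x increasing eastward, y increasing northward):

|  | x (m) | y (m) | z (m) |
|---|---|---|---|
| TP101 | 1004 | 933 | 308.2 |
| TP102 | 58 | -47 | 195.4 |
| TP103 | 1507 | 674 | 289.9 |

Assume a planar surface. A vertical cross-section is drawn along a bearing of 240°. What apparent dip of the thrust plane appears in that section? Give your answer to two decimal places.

3.63°

Let the plane be z = a·x + b·y + c.
TP102−TP101: −946a − 980b = −112.8;  TP103−TP101: 503a − 259b = −18.3.
Solving gives a = 0.01529, b = 0.10035.
Unit vector along 240° is (sin 240°, cos 240°) = (-0.8660, -0.5000).
Slope in that direction = a·(-0.8660) + b·(-0.5000) = −0.06341.
Apparent dip = arctan|0.06341| = 3.63° (true dip is 5.8°, so apparent ≤ true as expected).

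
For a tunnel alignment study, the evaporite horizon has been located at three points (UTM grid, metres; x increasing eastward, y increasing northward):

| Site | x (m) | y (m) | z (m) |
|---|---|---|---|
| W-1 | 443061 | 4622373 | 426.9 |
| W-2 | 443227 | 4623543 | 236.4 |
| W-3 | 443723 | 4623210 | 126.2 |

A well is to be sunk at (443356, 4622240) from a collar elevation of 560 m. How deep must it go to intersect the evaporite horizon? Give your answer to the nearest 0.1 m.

206.4 m

Let the plane be z = a·x + b·y + c.
W-2−W-1: 166a + 1170b = −190.5;  W-3−W-1: 662a + 837b = −300.7.
Solving gives a = −0.302660644, b = −0.119878917.
Then c = 426.9 − a·443061 − b·4622373 = 688649.10.
At (443356, 4622240): z_contact = −134186.41 − 554109.13 + 688649.10 = 353.56 m.
Depth below ground = 560 − 353.56 = 206.4 m.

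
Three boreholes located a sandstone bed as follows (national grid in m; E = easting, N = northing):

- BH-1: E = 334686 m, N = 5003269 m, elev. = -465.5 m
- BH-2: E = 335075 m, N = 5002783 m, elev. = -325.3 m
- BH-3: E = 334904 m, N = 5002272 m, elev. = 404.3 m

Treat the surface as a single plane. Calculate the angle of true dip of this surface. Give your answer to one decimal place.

56.0°

Let the plane be z = a·E + b·N + c.
BH-2−BH-1: 389a − 486b = 140.2;  BH-3−BH-1: 218a − 997b = 869.8.
Solving gives a = −1.00375, b = −1.09189.
Gradient magnitude |∇z| = √(a² + b²) = √(1.00752 + 1.19223) = 1.48316.
True dip = arctan(1.48316) = 56.0°, dipping toward NE (azimuth ≈ 043°).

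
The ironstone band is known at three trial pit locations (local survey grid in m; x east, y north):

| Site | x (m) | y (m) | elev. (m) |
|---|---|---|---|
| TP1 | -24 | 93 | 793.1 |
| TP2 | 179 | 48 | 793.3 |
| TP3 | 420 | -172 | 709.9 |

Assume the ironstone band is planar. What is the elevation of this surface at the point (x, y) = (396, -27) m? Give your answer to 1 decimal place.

Two edge vectors: TP1→TP2 = (203, -45, 0.2), TP1→TP3 = (444, -265, -83.2).
Normal n = (TP1→TP2) × (TP1→TP3) = (3797, 16978.4, -33815).
So ∂z/∂x = −n_x/n_z = 0.11229 and ∂z/∂y = −n_y/n_z = 0.50210.
Intercept c from TP1: 793.1 + 2.69 − 46.69 = 749.10.
At (396, -27): z = 44.5 − 13.6 + 749.10 = 780.0 m.

780.0 m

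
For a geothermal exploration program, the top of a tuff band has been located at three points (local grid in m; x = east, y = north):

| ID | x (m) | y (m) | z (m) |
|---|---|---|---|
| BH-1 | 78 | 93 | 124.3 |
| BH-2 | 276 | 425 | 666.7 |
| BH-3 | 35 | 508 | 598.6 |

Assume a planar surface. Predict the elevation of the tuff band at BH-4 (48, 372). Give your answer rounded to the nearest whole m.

Two edge vectors: BH-1→BH-2 = (198, 332, 542.4), BH-1→BH-3 = (-43, 415, 474.3).
Normal n = (BH-1→BH-2) × (BH-1→BH-3) = (-67628.4, -117234.6, 96446).
So ∂z/∂x = −n_x/n_z = 0.70120 and ∂z/∂y = −n_y/n_z = 1.21555.
Intercept c from BH-1: 124.3 − 54.69 − 113.05 = −43.44.
At (48, 372): z = 33.7 + 452.2 − 43.44 = 442.4 m.

442 m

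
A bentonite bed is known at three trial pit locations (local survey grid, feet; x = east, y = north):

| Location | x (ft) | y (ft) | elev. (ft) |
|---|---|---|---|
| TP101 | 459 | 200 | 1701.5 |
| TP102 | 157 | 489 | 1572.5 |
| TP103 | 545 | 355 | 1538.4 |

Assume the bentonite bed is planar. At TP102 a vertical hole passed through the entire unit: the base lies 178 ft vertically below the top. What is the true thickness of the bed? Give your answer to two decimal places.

130.78 ft

Let the plane be z = a·x + b·y + c.
TP102−TP101: −302a + 289b = −129;  TP103−TP101: 86a + 155b = −163.1.
Solving gives a = −0.37872, b = −0.84213.
|∇z| = √(a²+b²) = 0.92337, so dip δ = arctan(0.92337) = 42.72°.
True thickness = vertical thickness × cos δ = 178 × cos 42.72° = 130.78 ft.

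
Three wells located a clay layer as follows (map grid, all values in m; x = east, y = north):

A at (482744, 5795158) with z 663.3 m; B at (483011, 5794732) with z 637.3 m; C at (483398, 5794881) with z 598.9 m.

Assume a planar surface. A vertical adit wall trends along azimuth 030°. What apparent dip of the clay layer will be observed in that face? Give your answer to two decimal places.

2.88°

Let the plane be z = a·x + b·y + c.
B−A: 267a − 426b = −26;  C−A: 654a − 277b = −64.4.
Solving gives a = −0.09887, b = −0.00093.
Unit vector along 030° is (sin 30°, cos 30°) = (0.5000, 0.8660).
Slope in that direction = a·(0.5000) + b·(0.8660) = −0.05024.
Apparent dip = arctan|0.05024| = 2.88° (true dip is 5.6°, so apparent ≤ true as expected).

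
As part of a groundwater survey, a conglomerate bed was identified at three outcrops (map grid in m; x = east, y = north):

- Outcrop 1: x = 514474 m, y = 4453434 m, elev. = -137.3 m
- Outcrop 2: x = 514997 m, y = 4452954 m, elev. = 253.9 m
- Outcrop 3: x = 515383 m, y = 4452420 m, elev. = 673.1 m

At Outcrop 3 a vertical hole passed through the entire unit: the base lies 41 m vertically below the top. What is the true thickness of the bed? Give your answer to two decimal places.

Let the plane be z = a·x + b·y + c.
Outcrop 2−Outcrop 1: 523a − 480b = 391.2;  Outcrop 3−Outcrop 1: 909a − 1014b = 810.4.
Solving gives a = 0.08175, b = −0.72592.
|∇z| = √(a²+b²) = 0.73051, so dip δ = arctan(0.73051) = 36.15°.
True thickness = vertical thickness × cos δ = 41 × cos 36.15° = 33.11 m.

33.11 m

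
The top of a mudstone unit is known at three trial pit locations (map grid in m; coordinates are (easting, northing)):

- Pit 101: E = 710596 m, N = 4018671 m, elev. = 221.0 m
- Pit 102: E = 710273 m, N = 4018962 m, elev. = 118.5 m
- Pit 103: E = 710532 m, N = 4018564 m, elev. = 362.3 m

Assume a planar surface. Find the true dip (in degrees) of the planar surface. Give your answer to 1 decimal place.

Let the plane be z = a·E + b·N + c.
Pit 102−Pit 101: −323a + 291b = −102.5;  Pit 103−Pit 101: −64a − 107b = 141.3.
Solving gives a = −0.56690, b = −0.98148.
Gradient magnitude |∇z| = √(a² + b²) = √(0.32138 + 0.96330) = 1.13344.
True dip = arctan(1.13344) = 48.6°, dipping toward NNE (azimuth ≈ 030°).

48.6°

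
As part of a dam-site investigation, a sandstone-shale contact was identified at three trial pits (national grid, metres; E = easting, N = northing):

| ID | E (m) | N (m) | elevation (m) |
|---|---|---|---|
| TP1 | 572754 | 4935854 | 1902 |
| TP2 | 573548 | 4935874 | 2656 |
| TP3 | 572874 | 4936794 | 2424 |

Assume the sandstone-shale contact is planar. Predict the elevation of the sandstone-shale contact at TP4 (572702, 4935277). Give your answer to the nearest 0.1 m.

1601.9 m

Two edge vectors: TP1→TP2 = (794, 20, 754), TP1→TP3 = (120, 940, 522).
Normal n = (TP1→TP2) × (TP1→TP3) = (-698320, -323988, 743960).
So ∂z/∂E = −n_x/n_z = 0.938652616 and ∂z/∂N = −n_y/n_z = 0.435491155.
Intercept c from TP1: 1902 − 537617.04 − 2149520.76 = −2685235.80.
At (572702, 4935277): z = 537568.2 + 2149269.5 − 2685235.80 = 1601.9 m.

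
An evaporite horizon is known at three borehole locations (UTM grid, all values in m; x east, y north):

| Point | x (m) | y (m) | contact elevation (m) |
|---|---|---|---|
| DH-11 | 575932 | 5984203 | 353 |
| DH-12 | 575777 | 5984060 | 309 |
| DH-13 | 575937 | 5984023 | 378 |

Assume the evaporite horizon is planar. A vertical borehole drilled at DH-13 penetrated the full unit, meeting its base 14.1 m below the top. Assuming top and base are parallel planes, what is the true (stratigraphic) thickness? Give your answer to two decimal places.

12.99 m

Let the plane be z = a·x + b·y + c.
DH-12−DH-11: −155a − 143b = −44;  DH-13−DH-11: 5a − 180b = 25.
Solving gives a = 0.40171, b = −0.12773.
|∇z| = √(a²+b²) = 0.42153, so dip δ = arctan(0.42153) = 22.86°.
True thickness = vertical thickness × cos δ = 14.1 × cos 22.86° = 12.99 m.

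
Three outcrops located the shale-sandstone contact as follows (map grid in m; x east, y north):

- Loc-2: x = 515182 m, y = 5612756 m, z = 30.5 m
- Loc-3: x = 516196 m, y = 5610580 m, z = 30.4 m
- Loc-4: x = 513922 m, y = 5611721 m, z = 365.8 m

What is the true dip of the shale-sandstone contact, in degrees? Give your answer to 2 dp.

Let the plane be z = a·x + b·y + c.
Loc-3−Loc-2: 1014a − 2176b = −0.1;  Loc-4−Loc-2: −1260a − 1035b = 335.3.
Solving gives a = −0.19247, b = −0.08965.
Gradient magnitude |∇z| = √(a² + b²) = √(0.03705 + 0.00804) = 0.21233.
True dip = arctan(0.21233) = 11.99°, dipping toward ENE (azimuth ≈ 065°).

11.99°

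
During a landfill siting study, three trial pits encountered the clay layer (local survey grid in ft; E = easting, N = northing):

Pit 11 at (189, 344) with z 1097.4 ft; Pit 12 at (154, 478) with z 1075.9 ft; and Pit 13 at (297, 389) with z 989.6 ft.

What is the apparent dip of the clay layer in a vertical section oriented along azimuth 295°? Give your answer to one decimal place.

Two edge vectors: Pit 11→Pit 12 = (-35, 134, -21.5), Pit 11→Pit 13 = (108, 45, -107.8).
Normal n = (Pit 11→Pit 12) × (Pit 11→Pit 13) = (-13477.7, -6095, -16047).
So ∂z/∂E = −n_x/n_z = −0.83989 and ∂z/∂N = −n_y/n_z = −0.37982.
Unit vector along 295° is (sin 295°, cos 295°) = (-0.9063, 0.4226).
Slope in that direction = a·(-0.9063) + b·(0.4226) = 0.60068.
Apparent dip = arctan|0.60068| = 31.0° (true dip is 42.7°, so apparent ≤ true as expected).

31.0°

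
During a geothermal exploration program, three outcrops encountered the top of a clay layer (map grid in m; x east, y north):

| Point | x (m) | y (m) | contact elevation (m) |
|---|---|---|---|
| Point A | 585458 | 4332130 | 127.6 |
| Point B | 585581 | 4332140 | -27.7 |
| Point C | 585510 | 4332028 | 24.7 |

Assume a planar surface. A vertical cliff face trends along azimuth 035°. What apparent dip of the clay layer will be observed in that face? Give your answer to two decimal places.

24.39°

Let the plane be z = a·x + b·y + c.
Point B−Point A: 123a + 10b = −155.3;  Point C−Point A: 52a − 102b = −102.9.
Solving gives a = −1.29111, b = 0.35061.
Unit vector along 035° is (sin 35°, cos 35°) = (0.5736, 0.8192).
Slope in that direction = a·(0.5736) + b·(0.8192) = −0.45334.
Apparent dip = arctan|0.45334| = 24.39° (true dip is 53.2°, so apparent ≤ true as expected).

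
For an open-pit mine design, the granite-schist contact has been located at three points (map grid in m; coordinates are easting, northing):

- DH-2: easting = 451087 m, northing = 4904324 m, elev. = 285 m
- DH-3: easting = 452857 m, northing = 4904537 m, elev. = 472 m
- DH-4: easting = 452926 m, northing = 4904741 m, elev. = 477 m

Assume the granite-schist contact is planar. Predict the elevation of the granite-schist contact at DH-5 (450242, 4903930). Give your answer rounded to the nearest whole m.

199 m

Two edge vectors: DH-2→DH-3 = (1770, 213, 187), DH-2→DH-4 = (1839, 417, 192).
Normal n = (DH-2→DH-3) × (DH-2→DH-4) = (-37083, 4053, 346383).
So ∂z/∂easting = −n_x/n_z = 0.10705779 and ∂z/∂northing = −n_y/n_z = −0.01170092.
Intercept c from DH-2: 285 − 48292.38 + 57385.11 = 9377.73.
At (450242, 4903930): z = 48201.9 − 57380.5 + 9377.73 = 199.1 m.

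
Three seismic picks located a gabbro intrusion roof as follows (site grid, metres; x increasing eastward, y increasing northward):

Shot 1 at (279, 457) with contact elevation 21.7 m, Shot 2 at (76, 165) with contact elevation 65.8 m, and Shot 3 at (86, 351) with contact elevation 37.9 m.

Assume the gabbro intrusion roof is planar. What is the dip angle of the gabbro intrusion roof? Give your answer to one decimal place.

Two edge vectors: Shot 1→Shot 2 = (-203, -292, 44.1), Shot 1→Shot 3 = (-193, -106, 16.2).
Normal n = (Shot 1→Shot 2) × (Shot 1→Shot 3) = (-55.8, -5222.7, -34838).
So ∂z/∂x = −n_x/n_z = −0.00160 and ∂z/∂y = −n_y/n_z = −0.14991.
Gradient magnitude |∇z| = √(a² + b²) = √(0.00000 + 0.02247) = 0.14992.
True dip = arctan(0.14992) = 8.5°, dipping toward N (azimuth ≈ 001°).

8.5°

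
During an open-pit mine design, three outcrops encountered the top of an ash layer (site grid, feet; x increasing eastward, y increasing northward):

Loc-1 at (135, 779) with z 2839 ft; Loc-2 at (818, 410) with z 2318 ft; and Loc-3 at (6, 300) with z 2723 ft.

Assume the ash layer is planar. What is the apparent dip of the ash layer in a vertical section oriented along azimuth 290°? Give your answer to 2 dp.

33.11°

Two edge vectors: Loc-1→Loc-2 = (683, -369, -521), Loc-1→Loc-3 = (-129, -479, -116).
Normal n = (Loc-1→Loc-2) × (Loc-1→Loc-3) = (-206755, 146437, -374758).
So ∂z/∂x = −n_x/n_z = −0.55170 and ∂z/∂y = −n_y/n_z = 0.39075.
Unit vector along 290° is (sin 290°, cos 290°) = (-0.9397, 0.3420).
Slope in that direction = a·(-0.9397) + b·(0.3420) = 0.65208.
Apparent dip = arctan|0.65208| = 33.11° (true dip is 34.1°, so apparent ≤ true as expected).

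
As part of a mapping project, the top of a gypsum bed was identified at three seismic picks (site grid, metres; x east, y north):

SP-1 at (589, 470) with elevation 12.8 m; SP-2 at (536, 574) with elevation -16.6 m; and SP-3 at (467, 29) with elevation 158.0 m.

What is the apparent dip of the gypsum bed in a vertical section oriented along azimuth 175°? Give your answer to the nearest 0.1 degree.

17.0°

Two edge vectors: SP-1→SP-2 = (-53, 104, -29.4), SP-1→SP-3 = (-122, -441, 145.2).
Normal n = (SP-1→SP-2) × (SP-1→SP-3) = (2135.4, 11282.4, 36061).
So ∂z/∂x = −n_x/n_z = −0.05922 and ∂z/∂y = −n_y/n_z = −0.31287.
Unit vector along 175° is (sin 175°, cos 175°) = (0.0872, -0.9962).
Slope in that direction = a·(0.0872) + b·(-0.9962) = 0.30652.
Apparent dip = arctan|0.30652| = 17.0° (true dip is 17.7°, so apparent ≤ true as expected).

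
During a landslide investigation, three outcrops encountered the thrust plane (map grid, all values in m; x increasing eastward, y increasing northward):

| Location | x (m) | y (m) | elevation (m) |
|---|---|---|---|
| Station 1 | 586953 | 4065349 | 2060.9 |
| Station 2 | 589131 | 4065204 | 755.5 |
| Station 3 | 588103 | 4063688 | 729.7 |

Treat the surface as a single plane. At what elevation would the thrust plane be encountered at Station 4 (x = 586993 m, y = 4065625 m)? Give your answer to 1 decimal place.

Two edge vectors: Station 1→Station 2 = (2178, -145, -1305.4), Station 1→Station 3 = (1150, -1661, -1331.2).
Normal n = (Station 1→Station 2) × (Station 1→Station 3) = (-1975245.4, 1398143.6, -3450908).
So ∂z/∂x = −n_x/n_z = −0.572384254 and ∂z/∂y = −n_y/n_z = 0.405152383.
Intercept c from Station 1: 2060.9 + 335962.65 − 1647085.84 = −1309062.28.
At (586993, 4065625): z = −335985.6 + 1647197.7 − 1309062.28 = 2149.8 m.

2149.8 m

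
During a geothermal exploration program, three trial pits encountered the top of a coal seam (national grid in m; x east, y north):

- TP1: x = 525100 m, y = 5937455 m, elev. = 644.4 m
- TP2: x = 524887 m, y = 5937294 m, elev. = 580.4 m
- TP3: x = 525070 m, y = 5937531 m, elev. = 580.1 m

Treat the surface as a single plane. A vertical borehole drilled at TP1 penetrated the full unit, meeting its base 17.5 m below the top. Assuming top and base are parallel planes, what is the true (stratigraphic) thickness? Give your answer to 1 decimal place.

12.9 m

Two edge vectors: TP1→TP2 = (-213, -161, -64), TP1→TP3 = (-30, 76, -64.3).
Normal n = (TP1→TP2) × (TP1→TP3) = (15216.3, -11775.9, -21018).
So ∂z/∂x = −n_x/n_z = 0.72397 and ∂z/∂y = −n_y/n_z = −0.56028.
|∇z| = √(a²+b²) = 0.91544, so dip δ = arctan(0.91544) = 42.47°.
True thickness = vertical thickness × cos δ = 17.5 × cos 42.47° = 12.9 m.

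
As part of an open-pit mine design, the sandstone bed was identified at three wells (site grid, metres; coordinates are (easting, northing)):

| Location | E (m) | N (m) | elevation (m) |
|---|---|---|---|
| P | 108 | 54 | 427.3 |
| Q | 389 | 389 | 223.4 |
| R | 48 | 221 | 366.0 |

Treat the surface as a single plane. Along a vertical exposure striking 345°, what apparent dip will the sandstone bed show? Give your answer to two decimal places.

20.42°

Let the plane be z = a·E + b·N + c.
Q−P: 281a + 335b = −203.9;  R−P: −60a + 167b = −61.3.
Solving gives a = −0.20165, b = −0.43951.
Unit vector along 345° is (sin 345°, cos 345°) = (-0.2588, 0.9659).
Slope in that direction = a·(-0.2588) + b·(0.9659) = −0.37235.
Apparent dip = arctan|0.37235| = 20.42° (true dip is 25.8°, so apparent ≤ true as expected).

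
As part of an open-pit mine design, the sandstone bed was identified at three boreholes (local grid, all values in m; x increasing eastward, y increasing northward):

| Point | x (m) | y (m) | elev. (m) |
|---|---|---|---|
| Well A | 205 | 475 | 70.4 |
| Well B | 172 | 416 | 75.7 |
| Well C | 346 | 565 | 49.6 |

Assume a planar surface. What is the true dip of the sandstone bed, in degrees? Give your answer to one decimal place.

8.0°

Two edge vectors: Well A→Well B = (-33, -59, 5.3), Well A→Well C = (141, 90, -20.8).
Normal n = (Well A→Well B) × (Well A→Well C) = (750.2, 60.9, 5349).
So ∂z/∂x = −n_x/n_z = −0.14025 and ∂z/∂y = −n_y/n_z = −0.01139.
Gradient magnitude |∇z| = √(a² + b²) = √(0.01967 + 0.00013) = 0.14071.
True dip = arctan(0.14071) = 8.0°, dipping toward E (azimuth ≈ 085°).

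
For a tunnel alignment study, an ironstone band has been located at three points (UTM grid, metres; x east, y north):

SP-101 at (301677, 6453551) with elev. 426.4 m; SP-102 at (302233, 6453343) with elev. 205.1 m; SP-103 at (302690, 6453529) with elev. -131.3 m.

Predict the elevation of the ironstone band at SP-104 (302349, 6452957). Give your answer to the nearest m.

Let the plane be z = a·x + b·y + c.
SP-102−SP-101: 556a − 208b = −221.3;  SP-103−SP-101: 1013a − 22b = −557.7.
Solving gives a = −0.55994296, b = −0.43282831.
Then c = 426.4 − a·301677 − b·6453551 = 2962627.88.
At (302349, 6452957): z = −169298.2 − 2793022.5 + 2962627.88 = 307.2 m.

307 m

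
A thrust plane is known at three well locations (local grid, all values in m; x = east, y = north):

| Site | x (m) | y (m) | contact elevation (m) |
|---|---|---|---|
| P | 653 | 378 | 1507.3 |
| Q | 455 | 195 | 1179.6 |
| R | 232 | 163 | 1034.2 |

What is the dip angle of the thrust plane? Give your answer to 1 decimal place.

Let the plane be z = a·x + b·y + c.
Q−P: −198a − 183b = −327.7;  R−P: −421a − 215b = −473.1.
Solving gives a = 0.46766, b = 1.28471.
Gradient magnitude |∇z| = √(a² + b²) = √(0.21871 + 1.65049) = 1.36719.
True dip = arctan(1.36719) = 53.8°, dipping toward SSW (azimuth ≈ 200°).

53.8°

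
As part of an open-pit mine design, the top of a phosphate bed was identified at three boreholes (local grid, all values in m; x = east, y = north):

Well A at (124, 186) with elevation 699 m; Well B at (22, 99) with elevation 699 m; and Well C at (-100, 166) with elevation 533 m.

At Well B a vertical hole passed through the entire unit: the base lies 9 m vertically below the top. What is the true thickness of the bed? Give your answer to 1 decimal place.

Two edge vectors: Well A→Well B = (-102, -87, 0), Well A→Well C = (-224, -20, -166).
Normal n = (Well A→Well B) × (Well A→Well C) = (14442, -16932, -17448).
So ∂z/∂x = −n_x/n_z = 0.82772 and ∂z/∂y = −n_y/n_z = −0.97043.
|∇z| = √(a²+b²) = 1.27548, so dip δ = arctan(1.27548) = 51.90°.
True thickness = vertical thickness × cos δ = 9 × cos 51.90° = 5.6 m.

5.6 m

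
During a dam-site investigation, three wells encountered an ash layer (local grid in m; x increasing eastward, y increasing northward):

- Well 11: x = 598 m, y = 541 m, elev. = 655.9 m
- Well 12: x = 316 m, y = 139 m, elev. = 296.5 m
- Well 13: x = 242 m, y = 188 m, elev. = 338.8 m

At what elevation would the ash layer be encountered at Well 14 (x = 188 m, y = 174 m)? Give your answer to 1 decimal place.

Two edge vectors: Well 11→Well 12 = (-282, -402, -359.4), Well 11→Well 13 = (-356, -353, -317.1).
Normal n = (Well 11→Well 12) × (Well 11→Well 13) = (606, 38524.2, -43566).
So ∂z/∂x = −n_x/n_z = 0.01391 and ∂z/∂y = −n_y/n_z = 0.88427.
Intercept c from Well 11: 655.9 − 8.32 − 478.39 = 169.19.
At (188, 174): z = 2.6 + 153.9 + 169.19 = 325.7 m.

325.7 m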